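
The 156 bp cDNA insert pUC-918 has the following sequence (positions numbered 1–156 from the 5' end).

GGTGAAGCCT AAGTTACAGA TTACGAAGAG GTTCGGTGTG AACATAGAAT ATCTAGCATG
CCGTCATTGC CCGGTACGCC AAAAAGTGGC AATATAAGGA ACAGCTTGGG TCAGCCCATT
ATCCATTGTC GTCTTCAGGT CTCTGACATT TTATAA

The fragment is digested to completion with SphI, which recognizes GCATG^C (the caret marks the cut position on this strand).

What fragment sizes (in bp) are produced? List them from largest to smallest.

96, 60 bp

The SphI site (GCATGC) starts at position 56.
SphI cuts after base 5 of each site (before the last base), so after position 60.
Linear molecule, 1 cut → 2 fragments:
  1–60 → 60 bp
  61–156 → 96 bp
Sorted largest to smallest: 96, 60 bp.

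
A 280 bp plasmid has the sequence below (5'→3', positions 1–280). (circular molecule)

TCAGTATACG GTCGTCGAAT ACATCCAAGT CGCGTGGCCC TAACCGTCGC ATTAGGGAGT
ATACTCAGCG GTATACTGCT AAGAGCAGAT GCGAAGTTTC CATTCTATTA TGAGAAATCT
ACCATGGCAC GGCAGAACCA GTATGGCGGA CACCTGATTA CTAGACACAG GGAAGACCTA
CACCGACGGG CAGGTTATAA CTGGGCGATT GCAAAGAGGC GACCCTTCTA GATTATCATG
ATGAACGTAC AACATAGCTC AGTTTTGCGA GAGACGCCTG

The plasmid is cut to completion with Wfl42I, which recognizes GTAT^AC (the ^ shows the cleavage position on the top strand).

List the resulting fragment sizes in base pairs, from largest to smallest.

213, 55, 12 bp

Wfl42I sites (GTATAC) start at positions 4, 59, 71.
Wfl42I cuts after base 4 of each site, so after positions 7, 62, 74.
Circular molecule, 3 cuts → 3 fragments:
  8–62 → 55 bp
  63–74 → 12 bp
  75–280 then 1–7 → 206 + 7 = 213 bp
Sorted largest to smallest: 213, 55, 12 bp.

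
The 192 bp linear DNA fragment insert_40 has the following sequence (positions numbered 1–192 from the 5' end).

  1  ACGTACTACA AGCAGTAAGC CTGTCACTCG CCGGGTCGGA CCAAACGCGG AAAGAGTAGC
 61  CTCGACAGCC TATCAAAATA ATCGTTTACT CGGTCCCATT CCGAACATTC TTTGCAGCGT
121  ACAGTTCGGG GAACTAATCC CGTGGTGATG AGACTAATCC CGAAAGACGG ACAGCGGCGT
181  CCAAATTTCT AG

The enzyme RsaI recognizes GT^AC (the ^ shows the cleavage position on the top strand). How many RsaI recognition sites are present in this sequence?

2

GTAC occurs starting at positions 3, 119.
RsaI cuts at 2 sites.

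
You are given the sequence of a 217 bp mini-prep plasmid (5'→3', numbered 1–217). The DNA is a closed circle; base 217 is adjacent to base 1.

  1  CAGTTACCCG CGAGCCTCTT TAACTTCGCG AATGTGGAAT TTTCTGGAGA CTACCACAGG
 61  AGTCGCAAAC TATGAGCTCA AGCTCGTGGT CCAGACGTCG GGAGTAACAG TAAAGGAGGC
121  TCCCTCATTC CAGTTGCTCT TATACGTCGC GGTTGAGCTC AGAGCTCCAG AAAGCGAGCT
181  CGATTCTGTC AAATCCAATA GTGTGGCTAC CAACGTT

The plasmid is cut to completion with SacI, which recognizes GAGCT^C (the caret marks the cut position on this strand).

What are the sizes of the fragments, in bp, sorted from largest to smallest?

115, 81, 14, 7 bp

SacI sites (GAGCTC) start at positions 74, 155, 162, 176.
SacI cuts after base 5 of each site (before the last base), so after positions 78, 159, 166, 180.
Circular molecule, 4 cuts → 4 fragments:
  79–159 → 81 bp
  160–166 → 7 bp
  167–180 → 14 bp
  181–217 then 1–78 → 37 + 78 = 115 bp
Sorted largest to smallest: 115, 81, 14, 7 bp.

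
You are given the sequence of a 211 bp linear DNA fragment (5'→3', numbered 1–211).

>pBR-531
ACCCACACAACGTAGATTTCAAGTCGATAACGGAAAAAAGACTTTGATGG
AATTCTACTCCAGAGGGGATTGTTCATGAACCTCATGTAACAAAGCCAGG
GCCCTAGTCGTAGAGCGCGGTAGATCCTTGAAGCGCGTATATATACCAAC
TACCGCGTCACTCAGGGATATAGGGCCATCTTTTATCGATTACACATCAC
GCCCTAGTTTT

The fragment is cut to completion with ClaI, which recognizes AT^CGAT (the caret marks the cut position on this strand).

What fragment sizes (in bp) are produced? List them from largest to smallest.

The ClaI site (ATCGAT) starts at position 185.
ClaI cuts after base 2 of each site, so after position 186.
Linear molecule, 1 cut → 2 fragments:
  1–186 → 186 bp
  187–211 → 25 bp
Sorted largest to smallest: 186, 25 bp.

186, 25 bp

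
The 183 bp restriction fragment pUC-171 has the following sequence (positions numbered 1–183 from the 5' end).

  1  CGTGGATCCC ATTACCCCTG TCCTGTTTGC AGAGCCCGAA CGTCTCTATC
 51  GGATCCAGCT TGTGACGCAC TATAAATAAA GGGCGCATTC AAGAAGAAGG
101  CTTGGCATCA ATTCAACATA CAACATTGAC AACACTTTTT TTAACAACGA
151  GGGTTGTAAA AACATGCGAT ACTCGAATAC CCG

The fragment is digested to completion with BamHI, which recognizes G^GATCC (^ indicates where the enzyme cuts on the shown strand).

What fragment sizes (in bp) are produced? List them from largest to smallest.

BamHI sites (GGATCC) start at positions 4, 51.
BamHI cuts after the first base of each site, so after positions 4, 51.
Linear molecule, 2 cuts → 3 fragments:
  1–4 → 4 bp
  5–51 → 47 bp
  52–183 → 132 bp
Sorted largest to smallest: 132, 47, 4 bp.

132, 47, 4 bp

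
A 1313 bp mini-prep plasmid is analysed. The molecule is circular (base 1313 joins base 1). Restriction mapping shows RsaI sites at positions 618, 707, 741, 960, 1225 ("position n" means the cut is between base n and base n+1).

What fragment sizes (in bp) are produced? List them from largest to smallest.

706, 265, 219, 89, 34 bp

Circular molecule, 5 cuts → 5 fragments:
  707 − 618 = 89 bp
  741 − 707 = 34 bp
  960 − 741 = 219 bp
  1225 − 960 = 265 bp
  wrap: 1313 − 1225 + 618 = 706 bp
Sorted largest to smallest: 706, 265, 219, 89, 34 bp.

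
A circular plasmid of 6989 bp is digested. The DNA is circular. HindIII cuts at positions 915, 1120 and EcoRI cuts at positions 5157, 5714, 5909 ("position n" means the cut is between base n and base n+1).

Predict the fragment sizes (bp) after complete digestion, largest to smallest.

4037, 1995, 557, 205, 195 bp

Combined cut positions (sorted): 915, 1120, 5157, 5714, 5909.
Circular molecule, 5 cuts → 5 fragments:
  1120 − 915 = 205 bp
  5157 − 1120 = 4037 bp
  5714 − 5157 = 557 bp
  5909 − 5714 = 195 bp
  wrap: 6989 − 5909 + 915 = 1995 bp
Sorted largest to smallest: 4037, 1995, 557, 205, 195 bp.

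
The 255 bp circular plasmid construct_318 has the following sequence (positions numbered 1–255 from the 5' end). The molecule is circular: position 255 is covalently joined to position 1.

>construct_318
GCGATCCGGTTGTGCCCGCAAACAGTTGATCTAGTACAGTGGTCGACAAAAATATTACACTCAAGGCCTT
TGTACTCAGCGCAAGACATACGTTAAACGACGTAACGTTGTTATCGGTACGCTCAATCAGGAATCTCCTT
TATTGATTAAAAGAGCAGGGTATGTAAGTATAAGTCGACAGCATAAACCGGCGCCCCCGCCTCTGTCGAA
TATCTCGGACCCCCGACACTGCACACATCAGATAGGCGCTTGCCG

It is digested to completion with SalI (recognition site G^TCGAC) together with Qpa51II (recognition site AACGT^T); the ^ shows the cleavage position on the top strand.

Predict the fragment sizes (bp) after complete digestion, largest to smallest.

SalI sites (GTCGAC) start at positions 42, 174.
SalI cuts after the first base of each site, so after positions 42, 174.
The Qpa51II site (AACGTT) starts at position 104.
Qpa51II cuts after base 5 of each site (before the last base), so after position 108.
Combined cut positions: 42, 108, 174.
Circular molecule, 3 cuts → 3 fragments:
  43–108 → 66 bp
  109–174 → 66 bp
  175–255 then 1–42 → 81 + 42 = 123 bp
Sorted largest to smallest: 123, 66, 66 bp.

123, 66, 66 bp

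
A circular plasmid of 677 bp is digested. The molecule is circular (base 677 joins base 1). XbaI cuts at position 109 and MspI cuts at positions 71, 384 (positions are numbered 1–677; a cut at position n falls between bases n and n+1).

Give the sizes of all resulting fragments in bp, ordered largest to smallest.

Combined cut positions (sorted): 71, 109, 384.
Circular molecule, 3 cuts → 3 fragments:
  109 − 71 = 38 bp
  384 − 109 = 275 bp
  wrap: 677 − 384 + 71 = 364 bp
Sorted largest to smallest: 364, 275, 38 bp.

364, 275, 38 bp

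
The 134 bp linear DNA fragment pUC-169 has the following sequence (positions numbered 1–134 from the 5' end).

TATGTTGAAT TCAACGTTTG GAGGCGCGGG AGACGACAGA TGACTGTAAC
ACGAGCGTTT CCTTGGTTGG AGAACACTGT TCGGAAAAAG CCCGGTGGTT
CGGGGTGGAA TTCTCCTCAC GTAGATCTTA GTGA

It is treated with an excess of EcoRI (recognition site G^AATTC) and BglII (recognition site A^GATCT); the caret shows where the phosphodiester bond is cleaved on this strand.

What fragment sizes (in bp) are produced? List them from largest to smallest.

101, 15, 11, 7 bp

EcoRI sites (GAATTC) start at positions 7, 108.
EcoRI cuts after the first base of each site, so after positions 7, 108.
The BglII site (AGATCT) starts at position 123.
BglII cuts after the first base of each site, so after position 123.
Combined cut positions: 7, 108, 123.
Linear molecule, 3 cuts → 4 fragments:
  1–7 → 7 bp
  8–108 → 101 bp
  109–123 → 15 bp
  124–134 → 11 bp
Sorted largest to smallest: 101, 15, 11, 7 bp.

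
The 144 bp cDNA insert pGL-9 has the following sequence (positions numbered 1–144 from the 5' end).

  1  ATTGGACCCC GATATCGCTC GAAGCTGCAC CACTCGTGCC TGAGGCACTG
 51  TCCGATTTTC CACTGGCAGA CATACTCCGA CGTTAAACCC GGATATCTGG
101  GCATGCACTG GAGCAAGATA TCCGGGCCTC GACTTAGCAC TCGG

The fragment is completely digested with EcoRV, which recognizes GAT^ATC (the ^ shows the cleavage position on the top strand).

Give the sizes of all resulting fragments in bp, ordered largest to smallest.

EcoRV sites (GATATC) start at positions 11, 92, 117.
EcoRV cuts after base 3 of each site, so after positions 13, 94, 119.
Linear molecule, 3 cuts → 4 fragments:
  1–13 → 13 bp
  14–94 → 81 bp
  95–119 → 25 bp
  120–144 → 25 bp
Sorted largest to smallest: 81, 25, 25, 13 bp.

81, 25, 25, 13 bp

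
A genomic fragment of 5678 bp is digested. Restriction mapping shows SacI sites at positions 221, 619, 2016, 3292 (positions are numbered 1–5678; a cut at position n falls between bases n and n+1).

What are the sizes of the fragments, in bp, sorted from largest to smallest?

2386, 1397, 1276, 398, 221 bp

Linear molecule, 4 cuts → 5 fragments:
  221 − 0 = 221 bp
  619 − 221 = 398 bp
  2016 − 619 = 1397 bp
  3292 − 2016 = 1276 bp
  5678 − 3292 = 2386 bp
Sorted largest to smallest: 2386, 1397, 1276, 398, 221 bp.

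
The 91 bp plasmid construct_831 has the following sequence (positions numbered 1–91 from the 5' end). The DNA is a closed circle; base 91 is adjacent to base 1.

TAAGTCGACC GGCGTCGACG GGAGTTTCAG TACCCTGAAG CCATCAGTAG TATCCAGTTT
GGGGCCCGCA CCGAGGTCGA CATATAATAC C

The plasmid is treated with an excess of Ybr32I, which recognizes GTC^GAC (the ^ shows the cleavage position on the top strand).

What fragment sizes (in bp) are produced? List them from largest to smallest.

62, 19, 10 bp

Ybr32I sites (GTCGAC) start at positions 4, 14, 76.
Ybr32I cuts after base 3 of each site, so after positions 6, 16, 78.
Circular molecule, 3 cuts → 3 fragments:
  7–16 → 10 bp
  17–78 → 62 bp
  79–91 then 1–6 → 13 + 6 = 19 bp
Sorted largest to smallest: 62, 19, 10 bp.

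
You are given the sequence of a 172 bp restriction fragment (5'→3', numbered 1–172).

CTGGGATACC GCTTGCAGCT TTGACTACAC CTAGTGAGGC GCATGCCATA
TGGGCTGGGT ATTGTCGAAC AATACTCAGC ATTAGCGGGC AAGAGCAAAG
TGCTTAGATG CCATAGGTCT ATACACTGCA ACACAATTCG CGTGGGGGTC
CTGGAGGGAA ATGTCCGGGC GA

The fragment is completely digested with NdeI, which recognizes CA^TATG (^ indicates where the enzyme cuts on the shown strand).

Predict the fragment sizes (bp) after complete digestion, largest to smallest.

124, 48 bp

The NdeI site (CATATG) starts at position 47.
NdeI cuts after base 2 of each site, so after position 48.
Linear molecule, 1 cut → 2 fragments:
  1–48 → 48 bp
  49–172 → 124 bp
Sorted largest to smallest: 124, 48 bp.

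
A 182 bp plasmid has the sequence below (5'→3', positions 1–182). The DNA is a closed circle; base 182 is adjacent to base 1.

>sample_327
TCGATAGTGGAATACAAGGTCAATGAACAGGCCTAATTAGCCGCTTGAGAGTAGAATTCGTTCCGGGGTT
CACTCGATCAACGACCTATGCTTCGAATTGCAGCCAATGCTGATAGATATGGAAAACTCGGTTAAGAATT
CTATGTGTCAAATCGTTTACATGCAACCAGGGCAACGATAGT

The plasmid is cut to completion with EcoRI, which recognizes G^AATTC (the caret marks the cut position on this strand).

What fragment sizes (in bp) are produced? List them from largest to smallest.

100, 82 bp

EcoRI sites (GAATTC) start at positions 54, 136.
EcoRI cuts after the first base of each site, so after positions 54, 136.
Circular molecule, 2 cuts → 2 fragments:
  55–136 → 82 bp
  137–182 then 1–54 → 46 + 54 = 100 bp
Sorted largest to smallest: 100, 82 bp.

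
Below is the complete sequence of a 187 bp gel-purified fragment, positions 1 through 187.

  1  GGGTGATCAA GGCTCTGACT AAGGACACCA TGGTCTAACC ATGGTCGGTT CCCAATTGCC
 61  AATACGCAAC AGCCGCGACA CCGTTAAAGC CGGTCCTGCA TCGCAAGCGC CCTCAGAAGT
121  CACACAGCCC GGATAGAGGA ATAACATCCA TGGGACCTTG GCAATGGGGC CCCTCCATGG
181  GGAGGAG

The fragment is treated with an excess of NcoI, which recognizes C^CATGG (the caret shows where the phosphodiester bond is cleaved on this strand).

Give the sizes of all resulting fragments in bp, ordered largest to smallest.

109, 28, 27, 12, 11 bp

NcoI sites (CCATGG) start at positions 28, 39, 148, 175.
NcoI cuts after the first base of each site, so after positions 28, 39, 148, 175.
Linear molecule, 4 cuts → 5 fragments:
  1–28 → 28 bp
  29–39 → 11 bp
  40–148 → 109 bp
  149–175 → 27 bp
  176–187 → 12 bp
Sorted largest to smallest: 109, 28, 27, 12, 11 bp.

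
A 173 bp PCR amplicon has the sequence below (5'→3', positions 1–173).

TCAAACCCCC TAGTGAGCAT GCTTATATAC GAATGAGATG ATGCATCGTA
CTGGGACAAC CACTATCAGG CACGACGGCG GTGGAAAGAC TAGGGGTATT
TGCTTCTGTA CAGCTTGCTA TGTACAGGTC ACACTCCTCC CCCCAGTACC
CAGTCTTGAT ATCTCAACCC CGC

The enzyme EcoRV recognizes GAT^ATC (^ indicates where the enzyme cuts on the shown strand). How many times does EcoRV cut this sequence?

1

GATATC occurs starting at position 158.
EcoRV cuts at 1 site.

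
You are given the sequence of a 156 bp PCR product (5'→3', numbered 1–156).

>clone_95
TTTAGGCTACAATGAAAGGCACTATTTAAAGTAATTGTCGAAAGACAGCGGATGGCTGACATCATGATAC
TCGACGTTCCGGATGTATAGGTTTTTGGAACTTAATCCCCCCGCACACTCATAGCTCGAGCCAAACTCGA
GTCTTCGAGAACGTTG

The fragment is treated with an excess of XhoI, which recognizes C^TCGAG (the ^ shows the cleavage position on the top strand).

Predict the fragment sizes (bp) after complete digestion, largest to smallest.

XhoI sites (CTCGAG) start at positions 125, 136.
XhoI cuts after the first base of each site, so after positions 125, 136.
Linear molecule, 2 cuts → 3 fragments:
  1–125 → 125 bp
  126–136 → 11 bp
  137–156 → 20 bp
Sorted largest to smallest: 125, 20, 11 bp.

125, 20, 11 bp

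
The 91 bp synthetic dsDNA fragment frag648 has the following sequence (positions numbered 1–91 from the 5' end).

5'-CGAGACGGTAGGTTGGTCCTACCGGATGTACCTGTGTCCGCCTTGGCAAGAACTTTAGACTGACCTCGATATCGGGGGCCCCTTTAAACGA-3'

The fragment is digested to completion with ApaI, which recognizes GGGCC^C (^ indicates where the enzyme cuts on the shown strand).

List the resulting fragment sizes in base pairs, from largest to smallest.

The ApaI site (GGGCCC) starts at position 76.
ApaI cuts after base 5 of each site (before the last base), so after position 80.
Linear molecule, 1 cut → 2 fragments:
  1–80 → 80 bp
  81–91 → 11 bp
Sorted largest to smallest: 80, 11 bp.

80, 11 bp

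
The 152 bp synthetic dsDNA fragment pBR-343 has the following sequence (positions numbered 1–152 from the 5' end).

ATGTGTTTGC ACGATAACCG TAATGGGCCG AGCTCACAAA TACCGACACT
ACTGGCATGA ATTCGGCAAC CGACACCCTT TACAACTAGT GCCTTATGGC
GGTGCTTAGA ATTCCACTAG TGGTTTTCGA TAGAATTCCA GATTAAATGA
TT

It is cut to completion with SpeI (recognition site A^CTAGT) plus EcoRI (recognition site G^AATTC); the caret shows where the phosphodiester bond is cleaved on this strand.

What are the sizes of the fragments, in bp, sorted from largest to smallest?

SpeI sites (ACTAGT) start at positions 85, 116.
SpeI cuts after the first base of each site, so after positions 85, 116.
EcoRI sites (GAATTC) start at positions 59, 109, 133.
EcoRI cuts after the first base of each site, so after positions 59, 109, 133.
Combined cut positions: 59, 85, 109, 116, 133.
Linear molecule, 5 cuts → 6 fragments:
  1–59 → 59 bp
  60–85 → 26 bp
  86–109 → 24 bp
  110–116 → 7 bp
  117–133 → 17 bp
  134–152 → 19 bp
Sorted largest to smallest: 59, 26, 24, 19, 17, 7 bp.

59, 26, 24, 19, 17, 7 bp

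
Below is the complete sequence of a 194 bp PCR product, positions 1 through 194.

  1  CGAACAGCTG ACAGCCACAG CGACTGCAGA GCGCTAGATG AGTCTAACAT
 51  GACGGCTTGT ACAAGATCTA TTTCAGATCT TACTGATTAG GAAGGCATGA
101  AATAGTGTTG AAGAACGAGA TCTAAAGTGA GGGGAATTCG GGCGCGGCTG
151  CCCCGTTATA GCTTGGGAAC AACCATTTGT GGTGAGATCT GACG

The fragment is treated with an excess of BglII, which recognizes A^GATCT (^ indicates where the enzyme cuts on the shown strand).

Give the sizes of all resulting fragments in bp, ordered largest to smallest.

BglII sites (AGATCT) start at positions 64, 75, 118, 185.
BglII cuts after the first base of each site, so after positions 64, 75, 118, 185.
Linear molecule, 4 cuts → 5 fragments:
  1–64 → 64 bp
  65–75 → 11 bp
  76–118 → 43 bp
  119–185 → 67 bp
  186–194 → 9 bp
Sorted largest to smallest: 67, 64, 43, 11, 9 bp.

67, 64, 43, 11, 9 bp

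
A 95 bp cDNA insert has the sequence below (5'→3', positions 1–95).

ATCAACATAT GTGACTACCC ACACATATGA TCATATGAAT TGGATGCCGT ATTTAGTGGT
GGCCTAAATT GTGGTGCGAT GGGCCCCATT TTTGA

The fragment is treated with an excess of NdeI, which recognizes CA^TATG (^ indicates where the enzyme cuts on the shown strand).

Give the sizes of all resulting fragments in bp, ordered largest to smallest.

62, 18, 8, 7 bp

NdeI sites (CATATG) start at positions 6, 24, 32.
NdeI cuts after base 2 of each site, so after positions 7, 25, 33.
Linear molecule, 3 cuts → 4 fragments:
  1–7 → 7 bp
  8–25 → 18 bp
  26–33 → 8 bp
  34–95 → 62 bp
Sorted largest to smallest: 62, 18, 8, 7 bp.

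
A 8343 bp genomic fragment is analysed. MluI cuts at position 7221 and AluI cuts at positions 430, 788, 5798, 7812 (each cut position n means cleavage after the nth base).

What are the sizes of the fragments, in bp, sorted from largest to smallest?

5010, 1423, 591, 531, 430, 358 bp

Combined cut positions (sorted): 430, 788, 5798, 7221, 7812.
Linear molecule, 5 cuts → 6 fragments:
  430 − 0 = 430 bp
  788 − 430 = 358 bp
  5798 − 788 = 5010 bp
  7221 − 5798 = 1423 bp
  7812 − 7221 = 591 bp
  8343 − 7812 = 531 bp
Sorted largest to smallest: 5010, 1423, 591, 531, 430, 358 bp.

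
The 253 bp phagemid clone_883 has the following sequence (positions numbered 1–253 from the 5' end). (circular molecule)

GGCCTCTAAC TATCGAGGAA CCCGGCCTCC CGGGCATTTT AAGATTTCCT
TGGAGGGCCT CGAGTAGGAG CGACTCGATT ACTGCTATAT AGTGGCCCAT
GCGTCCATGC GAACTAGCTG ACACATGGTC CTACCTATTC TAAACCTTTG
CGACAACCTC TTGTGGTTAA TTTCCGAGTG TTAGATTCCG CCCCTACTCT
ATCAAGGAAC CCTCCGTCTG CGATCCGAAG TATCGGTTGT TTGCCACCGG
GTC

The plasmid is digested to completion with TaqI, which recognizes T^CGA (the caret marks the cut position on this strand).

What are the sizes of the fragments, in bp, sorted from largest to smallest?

191, 47, 15 bp

TaqI sites (TCGA) start at positions 13, 60, 75.
TaqI cuts after the first base of each site, so after positions 13, 60, 75.
Circular molecule, 3 cuts → 3 fragments:
  14–60 → 47 bp
  61–75 → 15 bp
  76–253 then 1–13 → 178 + 13 = 191 bp
Sorted largest to smallest: 191, 47, 15 bp.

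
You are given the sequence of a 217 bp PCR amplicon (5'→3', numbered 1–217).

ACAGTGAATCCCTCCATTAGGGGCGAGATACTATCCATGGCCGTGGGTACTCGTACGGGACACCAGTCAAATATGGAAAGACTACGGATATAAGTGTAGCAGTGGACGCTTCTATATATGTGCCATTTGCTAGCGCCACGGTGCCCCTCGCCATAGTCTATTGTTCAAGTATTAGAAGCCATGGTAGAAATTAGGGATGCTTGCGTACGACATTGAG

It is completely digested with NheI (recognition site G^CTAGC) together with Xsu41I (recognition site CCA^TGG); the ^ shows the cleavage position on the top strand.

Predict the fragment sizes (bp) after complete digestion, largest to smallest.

92, 52, 37, 36 bp

The NheI site (GCTAGC) starts at position 129.
NheI cuts after the first base of each site, so after position 129.
Xsu41I sites (CCATGG) start at positions 35, 179.
Xsu41I cuts after base 3 of each site, so after positions 37, 181.
Combined cut positions: 37, 129, 181.
Linear molecule, 3 cuts → 4 fragments:
  1–37 → 37 bp
  38–129 → 92 bp
  130–181 → 52 bp
  182–217 → 36 bp
Sorted largest to smallest: 92, 52, 37, 36 bp.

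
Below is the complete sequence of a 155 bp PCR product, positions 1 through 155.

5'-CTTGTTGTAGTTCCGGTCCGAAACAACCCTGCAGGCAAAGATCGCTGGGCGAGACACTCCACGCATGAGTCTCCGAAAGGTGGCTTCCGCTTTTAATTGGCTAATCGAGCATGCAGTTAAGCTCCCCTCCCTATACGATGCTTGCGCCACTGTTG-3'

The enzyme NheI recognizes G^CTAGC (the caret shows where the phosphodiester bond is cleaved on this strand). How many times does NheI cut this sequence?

No occurrence of GCTAGC is present in the sequence.
NheI does not cut: 0 sites.

0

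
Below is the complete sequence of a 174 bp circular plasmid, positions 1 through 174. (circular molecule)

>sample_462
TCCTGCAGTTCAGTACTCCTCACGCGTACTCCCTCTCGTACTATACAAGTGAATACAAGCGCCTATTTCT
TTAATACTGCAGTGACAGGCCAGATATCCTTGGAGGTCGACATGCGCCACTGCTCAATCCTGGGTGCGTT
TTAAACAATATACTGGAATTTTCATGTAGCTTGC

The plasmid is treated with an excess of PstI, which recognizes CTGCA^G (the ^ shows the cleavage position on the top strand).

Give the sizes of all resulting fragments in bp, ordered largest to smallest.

PstI sites (CTGCAG) start at positions 3, 77.
PstI cuts after base 5 of each site (before the last base), so after positions 7, 81.
Circular molecule, 2 cuts → 2 fragments:
  8–81 → 74 bp
  82–174 then 1–7 → 93 + 7 = 100 bp
Sorted largest to smallest: 100, 74 bp.

100, 74 bp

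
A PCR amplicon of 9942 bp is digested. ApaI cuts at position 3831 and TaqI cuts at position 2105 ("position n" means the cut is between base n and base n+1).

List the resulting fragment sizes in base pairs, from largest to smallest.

6111, 2105, 1726 bp

Combined cut positions (sorted): 2105, 3831.
Linear molecule, 2 cuts → 3 fragments:
  2105 − 0 = 2105 bp
  3831 − 2105 = 1726 bp
  9942 − 3831 = 6111 bp
Sorted largest to smallest: 6111, 2105, 1726 bp.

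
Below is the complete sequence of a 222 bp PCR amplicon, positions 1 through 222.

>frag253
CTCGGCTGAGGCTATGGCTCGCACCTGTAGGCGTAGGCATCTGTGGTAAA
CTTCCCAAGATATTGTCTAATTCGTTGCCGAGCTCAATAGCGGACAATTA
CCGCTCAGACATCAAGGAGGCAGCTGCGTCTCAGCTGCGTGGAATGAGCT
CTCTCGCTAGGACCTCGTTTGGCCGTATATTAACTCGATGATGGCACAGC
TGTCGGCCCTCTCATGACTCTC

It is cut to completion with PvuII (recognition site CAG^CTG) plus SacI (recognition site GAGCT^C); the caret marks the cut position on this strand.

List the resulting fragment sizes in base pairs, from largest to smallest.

PvuII sites (CAGCTG) start at positions 121, 132, 197.
PvuII cuts after base 3 of each site, so after positions 123, 134, 199.
SacI sites (GAGCTC) start at positions 80, 146.
SacI cuts after base 5 of each site (before the last base), so after positions 84, 150.
Combined cut positions: 84, 123, 134, 150, 199.
Linear molecule, 5 cuts → 6 fragments:
  1–84 → 84 bp
  85–123 → 39 bp
  124–134 → 11 bp
  135–150 → 16 bp
  151–199 → 49 bp
  200–222 → 23 bp
Sorted largest to smallest: 84, 49, 39, 23, 16, 11 bp.

84, 49, 39, 23, 16, 11 bp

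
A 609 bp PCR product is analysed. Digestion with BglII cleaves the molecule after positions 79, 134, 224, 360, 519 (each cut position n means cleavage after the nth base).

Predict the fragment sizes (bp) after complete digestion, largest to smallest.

Linear molecule, 5 cuts → 6 fragments:
  79 − 0 = 79 bp
  134 − 79 = 55 bp
  224 − 134 = 90 bp
  360 − 224 = 136 bp
  519 − 360 = 159 bp
  609 − 519 = 90 bp
Sorted largest to smallest: 159, 136, 90, 90, 79, 55 bp.

159, 136, 90, 90, 79, 55 bp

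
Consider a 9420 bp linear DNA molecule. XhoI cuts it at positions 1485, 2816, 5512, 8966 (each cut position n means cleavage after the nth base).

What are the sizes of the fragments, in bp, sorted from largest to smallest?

Linear molecule, 4 cuts → 5 fragments:
  1485 − 0 = 1485 bp
  2816 − 1485 = 1331 bp
  5512 − 2816 = 2696 bp
  8966 − 5512 = 3454 bp
  9420 − 8966 = 454 bp
Sorted largest to smallest: 3454, 2696, 1485, 1331, 454 bp.

3454, 2696, 1485, 1331, 454 bp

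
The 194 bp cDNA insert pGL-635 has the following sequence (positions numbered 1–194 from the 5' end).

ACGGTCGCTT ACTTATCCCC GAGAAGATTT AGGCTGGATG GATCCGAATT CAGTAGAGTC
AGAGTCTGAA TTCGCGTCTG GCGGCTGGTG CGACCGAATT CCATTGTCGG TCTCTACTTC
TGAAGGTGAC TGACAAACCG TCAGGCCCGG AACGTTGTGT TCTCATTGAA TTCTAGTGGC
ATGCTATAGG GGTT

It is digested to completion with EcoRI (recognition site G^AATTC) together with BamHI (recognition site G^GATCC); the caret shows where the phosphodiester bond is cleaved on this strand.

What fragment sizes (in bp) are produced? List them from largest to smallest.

72, 40, 28, 26, 22, 6 bp

EcoRI sites (GAATTC) start at positions 46, 68, 96, 168.
EcoRI cuts after the first base of each site, so after positions 46, 68, 96, 168.
The BamHI site (GGATCC) starts at position 40.
BamHI cuts after the first base of each site, so after position 40.
Combined cut positions: 40, 46, 68, 96, 168.
Linear molecule, 5 cuts → 6 fragments:
  1–40 → 40 bp
  41–46 → 6 bp
  47–68 → 22 bp
  69–96 → 28 bp
  97–168 → 72 bp
  169–194 → 26 bp
Sorted largest to smallest: 72, 40, 28, 26, 22, 6 bp.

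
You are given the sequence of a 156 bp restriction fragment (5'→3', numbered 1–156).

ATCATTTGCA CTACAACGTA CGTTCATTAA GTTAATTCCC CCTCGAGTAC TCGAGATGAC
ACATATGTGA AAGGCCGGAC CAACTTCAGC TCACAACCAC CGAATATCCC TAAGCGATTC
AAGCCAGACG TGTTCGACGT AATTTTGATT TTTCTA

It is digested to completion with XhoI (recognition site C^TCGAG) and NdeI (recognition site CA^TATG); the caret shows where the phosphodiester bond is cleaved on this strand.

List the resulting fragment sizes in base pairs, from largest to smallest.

93, 42, 13, 8 bp

XhoI sites (CTCGAG) start at positions 42, 50.
XhoI cuts after the first base of each site, so after positions 42, 50.
The NdeI site (CATATG) starts at position 62.
NdeI cuts after base 2 of each site, so after position 63.
Combined cut positions: 42, 50, 63.
Linear molecule, 3 cuts → 4 fragments:
  1–42 → 42 bp
  43–50 → 8 bp
  51–63 → 13 bp
  64–156 → 93 bp
Sorted largest to smallest: 93, 42, 13, 8 bp.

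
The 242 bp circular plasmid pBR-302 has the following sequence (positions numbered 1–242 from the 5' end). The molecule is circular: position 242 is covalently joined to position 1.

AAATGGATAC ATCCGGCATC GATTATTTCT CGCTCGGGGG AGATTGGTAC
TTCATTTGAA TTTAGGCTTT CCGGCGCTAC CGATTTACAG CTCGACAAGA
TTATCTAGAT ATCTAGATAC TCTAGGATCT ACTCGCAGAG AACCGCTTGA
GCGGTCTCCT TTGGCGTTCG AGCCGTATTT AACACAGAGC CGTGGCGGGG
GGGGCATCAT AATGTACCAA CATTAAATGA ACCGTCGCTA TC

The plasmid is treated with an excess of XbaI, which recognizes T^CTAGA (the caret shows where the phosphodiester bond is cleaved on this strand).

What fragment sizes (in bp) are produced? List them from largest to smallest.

234, 8 bp

XbaI sites (TCTAGA) start at positions 104, 112.
XbaI cuts after the first base of each site, so after positions 104, 112.
Circular molecule, 2 cuts → 2 fragments:
  105–112 → 8 bp
  113–242 then 1–104 → 130 + 104 = 234 bp
Sorted largest to smallest: 234, 8 bp.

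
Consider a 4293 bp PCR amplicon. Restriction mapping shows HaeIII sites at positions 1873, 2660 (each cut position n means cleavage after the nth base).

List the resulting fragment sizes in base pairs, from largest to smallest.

1873, 1633, 787 bp

Linear molecule, 2 cuts → 3 fragments:
  1873 − 0 = 1873 bp
  2660 − 1873 = 787 bp
  4293 − 2660 = 1633 bp
Sorted largest to smallest: 1873, 1633, 787 bp.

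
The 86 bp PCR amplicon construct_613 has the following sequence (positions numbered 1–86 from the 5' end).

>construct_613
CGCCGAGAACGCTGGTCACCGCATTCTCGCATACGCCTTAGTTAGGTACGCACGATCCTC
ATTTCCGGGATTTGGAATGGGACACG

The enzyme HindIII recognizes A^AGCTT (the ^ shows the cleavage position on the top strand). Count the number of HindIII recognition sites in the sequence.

0

No occurrence of AAGCTT is present in the sequence.
HindIII does not cut: 0 sites.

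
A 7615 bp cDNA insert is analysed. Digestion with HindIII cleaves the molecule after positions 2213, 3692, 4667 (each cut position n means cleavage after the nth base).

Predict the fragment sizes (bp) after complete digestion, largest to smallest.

2948, 2213, 1479, 975 bp

Linear molecule, 3 cuts → 4 fragments:
  2213 − 0 = 2213 bp
  3692 − 2213 = 1479 bp
  4667 − 3692 = 975 bp
  7615 − 4667 = 2948 bp
Sorted largest to smallest: 2948, 2213, 1479, 975 bp.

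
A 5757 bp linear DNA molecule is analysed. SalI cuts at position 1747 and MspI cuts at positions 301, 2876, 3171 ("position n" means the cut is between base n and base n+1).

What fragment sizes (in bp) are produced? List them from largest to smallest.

2586, 1446, 1129, 301, 295 bp

Combined cut positions (sorted): 301, 1747, 2876, 3171.
Linear molecule, 4 cuts → 5 fragments:
  301 − 0 = 301 bp
  1747 − 301 = 1446 bp
  2876 − 1747 = 1129 bp
  3171 − 2876 = 295 bp
  5757 − 3171 = 2586 bp
Sorted largest to smallest: 2586, 1446, 1129, 301, 295 bp.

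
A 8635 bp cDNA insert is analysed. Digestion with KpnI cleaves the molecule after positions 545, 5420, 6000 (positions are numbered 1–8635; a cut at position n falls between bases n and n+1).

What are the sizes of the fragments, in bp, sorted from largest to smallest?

Linear molecule, 3 cuts → 4 fragments:
  545 − 0 = 545 bp
  5420 − 545 = 4875 bp
  6000 − 5420 = 580 bp
  8635 − 6000 = 2635 bp
Sorted largest to smallest: 4875, 2635, 580, 545 bp.

4875, 2635, 580, 545 bp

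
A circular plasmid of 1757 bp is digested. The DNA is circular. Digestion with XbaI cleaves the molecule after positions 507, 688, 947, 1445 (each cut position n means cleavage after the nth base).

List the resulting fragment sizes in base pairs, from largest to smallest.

Circular molecule, 4 cuts → 4 fragments:
  688 − 507 = 181 bp
  947 − 688 = 259 bp
  1445 − 947 = 498 bp
  wrap: 1757 − 1445 + 507 = 819 bp
Sorted largest to smallest: 819, 498, 259, 181 bp.

819, 498, 259, 181 bp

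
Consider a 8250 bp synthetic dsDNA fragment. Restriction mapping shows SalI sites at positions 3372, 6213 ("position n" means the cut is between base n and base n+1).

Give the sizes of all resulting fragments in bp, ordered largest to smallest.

Linear molecule, 2 cuts → 3 fragments:
  3372 − 0 = 3372 bp
  6213 − 3372 = 2841 bp
  8250 − 6213 = 2037 bp
Sorted largest to smallest: 3372, 2841, 2037 bp.

3372, 2841, 2037 bp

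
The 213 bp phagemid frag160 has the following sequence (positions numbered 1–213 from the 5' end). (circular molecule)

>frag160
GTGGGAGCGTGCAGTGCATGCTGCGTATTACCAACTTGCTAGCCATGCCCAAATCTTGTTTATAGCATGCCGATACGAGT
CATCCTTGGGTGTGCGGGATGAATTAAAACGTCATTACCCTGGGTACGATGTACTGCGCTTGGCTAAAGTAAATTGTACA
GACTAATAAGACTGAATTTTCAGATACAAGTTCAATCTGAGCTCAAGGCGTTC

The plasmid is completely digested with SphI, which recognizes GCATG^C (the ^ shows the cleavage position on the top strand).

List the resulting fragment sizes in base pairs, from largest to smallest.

164, 49 bp

SphI sites (GCATGC) start at positions 16, 65.
SphI cuts after base 5 of each site (before the last base), so after positions 20, 69.
Circular molecule, 2 cuts → 2 fragments:
  21–69 → 49 bp
  70–213 then 1–20 → 144 + 20 = 164 bp
Sorted largest to smallest: 164, 49 bp.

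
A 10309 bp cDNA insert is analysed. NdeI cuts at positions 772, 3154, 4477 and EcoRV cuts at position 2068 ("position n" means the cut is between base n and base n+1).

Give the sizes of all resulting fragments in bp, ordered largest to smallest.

Combined cut positions (sorted): 772, 2068, 3154, 4477.
Linear molecule, 4 cuts → 5 fragments:
  772 − 0 = 772 bp
  2068 − 772 = 1296 bp
  3154 − 2068 = 1086 bp
  4477 − 3154 = 1323 bp
  10309 − 4477 = 5832 bp
Sorted largest to smallest: 5832, 1323, 1296, 1086, 772 bp.

5832, 1323, 1296, 1086, 772 bp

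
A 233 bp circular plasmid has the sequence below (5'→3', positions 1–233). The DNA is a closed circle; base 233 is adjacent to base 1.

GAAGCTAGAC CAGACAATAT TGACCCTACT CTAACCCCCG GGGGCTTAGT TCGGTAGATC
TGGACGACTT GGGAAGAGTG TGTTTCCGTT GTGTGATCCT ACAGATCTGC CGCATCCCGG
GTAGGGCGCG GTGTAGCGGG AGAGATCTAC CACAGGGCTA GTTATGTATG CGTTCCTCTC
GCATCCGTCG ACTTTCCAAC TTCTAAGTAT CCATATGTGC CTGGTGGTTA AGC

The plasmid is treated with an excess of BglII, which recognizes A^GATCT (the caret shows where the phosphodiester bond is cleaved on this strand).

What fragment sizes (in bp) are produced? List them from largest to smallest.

BglII sites (AGATCT) start at positions 56, 103, 143.
BglII cuts after the first base of each site, so after positions 56, 103, 143.
Circular molecule, 3 cuts → 3 fragments:
  57–103 → 47 bp
  104–143 → 40 bp
  144–233 then 1–56 → 90 + 56 = 146 bp
Sorted largest to smallest: 146, 47, 40 bp.

146, 47, 40 bp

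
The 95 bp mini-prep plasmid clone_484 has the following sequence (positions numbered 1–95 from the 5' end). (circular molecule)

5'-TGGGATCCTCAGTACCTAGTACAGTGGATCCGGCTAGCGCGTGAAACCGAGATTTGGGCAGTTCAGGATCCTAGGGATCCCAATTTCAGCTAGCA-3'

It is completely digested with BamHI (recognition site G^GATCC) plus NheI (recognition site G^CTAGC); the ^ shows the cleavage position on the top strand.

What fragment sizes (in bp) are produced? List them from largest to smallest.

33, 23, 14, 9, 9, 7 bp

BamHI sites (GGATCC) start at positions 3, 26, 66, 75.
BamHI cuts after the first base of each site, so after positions 3, 26, 66, 75.
NheI sites (GCTAGC) start at positions 33, 89.
NheI cuts after the first base of each site, so after positions 33, 89.
Combined cut positions: 3, 26, 33, 66, 75, 89.
Circular molecule, 6 cuts → 6 fragments:
  4–26 → 23 bp
  27–33 → 7 bp
  34–66 → 33 bp
  67–75 → 9 bp
  76–89 → 14 bp
  90–95 then 1–3 → 6 + 3 = 9 bp
Sorted largest to smallest: 33, 23, 14, 9, 9, 7 bp.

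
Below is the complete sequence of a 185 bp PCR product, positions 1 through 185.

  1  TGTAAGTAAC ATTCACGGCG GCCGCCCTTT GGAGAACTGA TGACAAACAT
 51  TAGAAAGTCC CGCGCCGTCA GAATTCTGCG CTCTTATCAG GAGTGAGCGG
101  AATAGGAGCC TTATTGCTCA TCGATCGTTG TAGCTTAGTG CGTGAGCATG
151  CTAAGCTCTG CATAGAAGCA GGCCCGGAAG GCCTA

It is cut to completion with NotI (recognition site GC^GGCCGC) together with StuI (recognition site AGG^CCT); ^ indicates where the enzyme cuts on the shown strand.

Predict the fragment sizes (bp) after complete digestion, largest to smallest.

162, 19, 4 bp

The NotI site (GCGGCCGC) starts at position 18.
NotI cuts after base 2 of each site, so after position 19.
The StuI site (AGGCCT) starts at position 179.
StuI cuts after base 3 of each site, so after position 181.
Combined cut positions: 19, 181.
Linear molecule, 2 cuts → 3 fragments:
  1–19 → 19 bp
  20–181 → 162 bp
  182–185 → 4 bp
Sorted largest to smallest: 162, 19, 4 bp.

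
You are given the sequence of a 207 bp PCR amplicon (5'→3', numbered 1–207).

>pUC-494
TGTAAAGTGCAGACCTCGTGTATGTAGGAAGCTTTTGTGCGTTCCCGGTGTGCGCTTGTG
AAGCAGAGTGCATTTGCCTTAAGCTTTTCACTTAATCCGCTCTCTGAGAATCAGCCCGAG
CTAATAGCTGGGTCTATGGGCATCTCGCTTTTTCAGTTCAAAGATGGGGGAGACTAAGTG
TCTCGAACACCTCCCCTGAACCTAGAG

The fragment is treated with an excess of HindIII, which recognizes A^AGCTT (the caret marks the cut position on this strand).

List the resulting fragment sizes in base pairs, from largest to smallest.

HindIII sites (AAGCTT) start at positions 29, 81.
HindIII cuts after the first base of each site, so after positions 29, 81.
Linear molecule, 2 cuts → 3 fragments:
  1–29 → 29 bp
  30–81 → 52 bp
  82–207 → 126 bp
Sorted largest to smallest: 126, 52, 29 bp.

126, 52, 29 bp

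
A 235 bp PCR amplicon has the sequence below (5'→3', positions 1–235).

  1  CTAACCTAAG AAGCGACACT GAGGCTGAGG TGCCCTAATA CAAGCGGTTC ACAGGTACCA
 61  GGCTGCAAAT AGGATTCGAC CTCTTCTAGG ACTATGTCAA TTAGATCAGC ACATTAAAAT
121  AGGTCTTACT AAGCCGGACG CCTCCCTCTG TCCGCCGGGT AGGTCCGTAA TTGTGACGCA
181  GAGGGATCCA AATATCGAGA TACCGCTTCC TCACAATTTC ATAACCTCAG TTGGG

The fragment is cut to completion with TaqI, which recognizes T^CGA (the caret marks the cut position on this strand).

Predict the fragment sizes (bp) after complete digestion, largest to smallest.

119, 76, 40 bp

TaqI sites (TCGA) start at positions 76, 195.
TaqI cuts after the first base of each site, so after positions 76, 195.
Linear molecule, 2 cuts → 3 fragments:
  1–76 → 76 bp
  77–195 → 119 bp
  196–235 → 40 bp
Sorted largest to smallest: 119, 76, 40 bp.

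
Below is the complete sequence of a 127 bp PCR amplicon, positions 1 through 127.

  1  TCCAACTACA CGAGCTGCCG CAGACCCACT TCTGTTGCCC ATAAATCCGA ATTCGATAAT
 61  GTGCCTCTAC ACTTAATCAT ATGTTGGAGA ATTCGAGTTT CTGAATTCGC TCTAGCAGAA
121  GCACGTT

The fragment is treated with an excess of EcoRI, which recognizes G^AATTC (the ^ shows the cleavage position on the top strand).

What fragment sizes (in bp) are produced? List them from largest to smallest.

49, 40, 24, 14 bp

EcoRI sites (GAATTC) start at positions 49, 89, 103.
EcoRI cuts after the first base of each site, so after positions 49, 89, 103.
Linear molecule, 3 cuts → 4 fragments:
  1–49 → 49 bp
  50–89 → 40 bp
  90–103 → 14 bp
  104–127 → 24 bp
Sorted largest to smallest: 49, 40, 24, 14 bp.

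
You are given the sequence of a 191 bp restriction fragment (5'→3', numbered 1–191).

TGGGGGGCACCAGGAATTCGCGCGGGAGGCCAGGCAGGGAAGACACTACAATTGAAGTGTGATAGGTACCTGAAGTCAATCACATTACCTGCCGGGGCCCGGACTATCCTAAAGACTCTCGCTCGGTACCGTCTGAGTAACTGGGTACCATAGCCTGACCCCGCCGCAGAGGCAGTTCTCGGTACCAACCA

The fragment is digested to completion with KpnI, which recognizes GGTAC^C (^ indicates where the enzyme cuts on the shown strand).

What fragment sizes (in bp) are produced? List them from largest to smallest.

KpnI sites (GGTACC) start at positions 65, 125, 144, 181.
KpnI cuts after base 5 of each site (before the last base), so after positions 69, 129, 148, 185.
Linear molecule, 4 cuts → 5 fragments:
  1–69 → 69 bp
  70–129 → 60 bp
  130–148 → 19 bp
  149–185 → 37 bp
  186–191 → 6 bp
Sorted largest to smallest: 69, 60, 37, 19, 6 bp.

69, 60, 37, 19, 6 bp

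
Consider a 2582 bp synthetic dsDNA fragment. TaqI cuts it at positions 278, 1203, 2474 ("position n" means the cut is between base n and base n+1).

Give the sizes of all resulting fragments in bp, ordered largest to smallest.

1271, 925, 278, 108 bp

Linear molecule, 3 cuts → 4 fragments:
  278 − 0 = 278 bp
  1203 − 278 = 925 bp
  2474 − 1203 = 1271 bp
  2582 − 2474 = 108 bp
Sorted largest to smallest: 1271, 925, 278, 108 bp.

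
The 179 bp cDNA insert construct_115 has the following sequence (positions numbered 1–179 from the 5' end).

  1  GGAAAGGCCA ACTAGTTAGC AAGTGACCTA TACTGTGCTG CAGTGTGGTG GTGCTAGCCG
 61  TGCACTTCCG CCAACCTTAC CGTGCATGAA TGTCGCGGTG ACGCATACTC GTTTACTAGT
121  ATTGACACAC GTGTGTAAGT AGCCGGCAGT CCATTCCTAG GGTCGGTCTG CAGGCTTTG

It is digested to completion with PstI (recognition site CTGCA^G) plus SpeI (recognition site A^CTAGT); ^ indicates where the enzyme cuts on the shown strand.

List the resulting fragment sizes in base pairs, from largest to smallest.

73, 57, 31, 11, 7 bp

PstI sites (CTGCAG) start at positions 38, 168.
PstI cuts after base 5 of each site (before the last base), so after positions 42, 172.
SpeI sites (ACTAGT) start at positions 11, 115.
SpeI cuts after the first base of each site, so after positions 11, 115.
Combined cut positions: 11, 42, 115, 172.
Linear molecule, 4 cuts → 5 fragments:
  1–11 → 11 bp
  12–42 → 31 bp
  43–115 → 73 bp
  116–172 → 57 bp
  173–179 → 7 bp
Sorted largest to smallest: 73, 57, 31, 11, 7 bp.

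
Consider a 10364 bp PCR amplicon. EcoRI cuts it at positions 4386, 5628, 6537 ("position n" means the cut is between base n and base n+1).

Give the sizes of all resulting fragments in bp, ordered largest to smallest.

Linear molecule, 3 cuts → 4 fragments:
  4386 − 0 = 4386 bp
  5628 − 4386 = 1242 bp
  6537 − 5628 = 909 bp
  10364 − 6537 = 3827 bp
Sorted largest to smallest: 4386, 3827, 1242, 909 bp.

4386, 3827, 1242, 909 bp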